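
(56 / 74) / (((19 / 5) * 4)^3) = 875 / 4060528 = 0.00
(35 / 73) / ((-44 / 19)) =-665 / 3212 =-0.21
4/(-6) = -2/3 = -0.67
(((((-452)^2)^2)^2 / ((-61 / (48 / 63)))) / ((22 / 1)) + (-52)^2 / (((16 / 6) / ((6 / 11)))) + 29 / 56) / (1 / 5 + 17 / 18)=-1672548466812632031305625 / 1935164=-864292879989826201.45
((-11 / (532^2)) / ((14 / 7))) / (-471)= 11 / 266608608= 0.00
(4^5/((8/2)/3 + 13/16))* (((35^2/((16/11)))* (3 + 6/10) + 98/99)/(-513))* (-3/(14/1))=604.55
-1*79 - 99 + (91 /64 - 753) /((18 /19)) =-1118975 /1152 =-971.33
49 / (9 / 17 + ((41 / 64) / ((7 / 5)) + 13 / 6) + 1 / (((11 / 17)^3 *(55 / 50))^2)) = 239985913941312 / 70595146821655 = 3.40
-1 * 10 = -10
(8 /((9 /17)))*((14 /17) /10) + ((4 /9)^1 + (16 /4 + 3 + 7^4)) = 108436 /45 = 2409.69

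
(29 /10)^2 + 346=35441 /100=354.41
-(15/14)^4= -1.32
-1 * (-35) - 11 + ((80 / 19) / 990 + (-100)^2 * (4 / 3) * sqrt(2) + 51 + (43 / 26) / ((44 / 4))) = 3675511 / 48906 + 40000 * sqrt(2) / 3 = 18931.34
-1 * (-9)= 9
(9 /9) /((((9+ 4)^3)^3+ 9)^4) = 1 /12646218595661545769372529486666489941776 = 0.00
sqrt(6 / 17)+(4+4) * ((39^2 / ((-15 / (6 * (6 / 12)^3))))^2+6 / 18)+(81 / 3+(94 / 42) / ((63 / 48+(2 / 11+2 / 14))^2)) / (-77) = sqrt(102) / 17+2174221775411269 / 46988737950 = 46271.72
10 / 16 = 5 / 8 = 0.62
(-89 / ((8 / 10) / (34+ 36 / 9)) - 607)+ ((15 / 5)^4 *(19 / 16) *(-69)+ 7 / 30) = -2753089 / 240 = -11471.20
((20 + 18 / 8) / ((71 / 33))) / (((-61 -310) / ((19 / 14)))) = -55803 / 1475096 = -0.04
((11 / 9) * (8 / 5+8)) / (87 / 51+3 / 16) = 47872 / 7725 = 6.20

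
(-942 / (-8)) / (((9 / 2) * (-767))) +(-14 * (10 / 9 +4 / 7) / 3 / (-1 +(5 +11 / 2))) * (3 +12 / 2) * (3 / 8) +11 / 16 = -1494203 / 699504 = -2.14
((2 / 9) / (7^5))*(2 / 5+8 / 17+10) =88 / 612255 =0.00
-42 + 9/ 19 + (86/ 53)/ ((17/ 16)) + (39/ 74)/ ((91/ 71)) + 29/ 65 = -22561189977/ 576396730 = -39.14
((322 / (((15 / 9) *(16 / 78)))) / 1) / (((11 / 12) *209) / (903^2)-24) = -46079577999 / 1174177465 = -39.24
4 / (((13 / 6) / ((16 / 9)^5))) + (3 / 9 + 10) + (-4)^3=-20.88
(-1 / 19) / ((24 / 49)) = -49 / 456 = -0.11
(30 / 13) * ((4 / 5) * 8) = 14.77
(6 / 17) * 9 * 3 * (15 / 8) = 1215 / 68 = 17.87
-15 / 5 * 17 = -51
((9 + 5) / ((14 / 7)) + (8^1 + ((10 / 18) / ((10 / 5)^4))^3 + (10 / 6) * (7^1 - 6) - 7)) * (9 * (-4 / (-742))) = 28864637 / 61544448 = 0.47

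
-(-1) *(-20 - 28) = -48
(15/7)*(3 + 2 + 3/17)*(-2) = -22.18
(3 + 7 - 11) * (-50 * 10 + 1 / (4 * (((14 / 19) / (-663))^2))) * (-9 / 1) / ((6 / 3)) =1424631681 / 1568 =908566.12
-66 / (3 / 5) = -110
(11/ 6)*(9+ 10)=209/ 6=34.83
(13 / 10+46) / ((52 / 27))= 12771 / 520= 24.56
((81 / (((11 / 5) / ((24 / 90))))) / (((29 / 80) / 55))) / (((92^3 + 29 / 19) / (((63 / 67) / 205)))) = 10342080 / 1178622130963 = 0.00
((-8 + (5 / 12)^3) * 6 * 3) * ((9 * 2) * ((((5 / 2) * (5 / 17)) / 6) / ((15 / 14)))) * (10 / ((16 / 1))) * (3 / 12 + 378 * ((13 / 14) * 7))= -23563307425 / 52224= -451196.91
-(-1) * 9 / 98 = 9 / 98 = 0.09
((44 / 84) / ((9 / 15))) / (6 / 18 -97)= -0.01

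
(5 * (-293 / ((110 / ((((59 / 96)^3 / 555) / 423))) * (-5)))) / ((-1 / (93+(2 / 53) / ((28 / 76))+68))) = -399629128127 / 941826996633600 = -0.00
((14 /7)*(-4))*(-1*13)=104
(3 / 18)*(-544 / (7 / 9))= -816 / 7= -116.57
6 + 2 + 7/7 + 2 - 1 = 10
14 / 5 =2.80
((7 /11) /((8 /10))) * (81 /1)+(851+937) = 81507 /44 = 1852.43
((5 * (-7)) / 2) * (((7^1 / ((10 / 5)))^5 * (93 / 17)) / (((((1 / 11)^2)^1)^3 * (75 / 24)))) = -19383281348277 / 680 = -28504825512.17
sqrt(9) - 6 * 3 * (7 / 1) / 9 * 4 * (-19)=1067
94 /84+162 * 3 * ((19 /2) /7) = 27749 /42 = 660.69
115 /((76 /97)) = 11155 /76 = 146.78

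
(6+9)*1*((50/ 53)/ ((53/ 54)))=40500/ 2809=14.42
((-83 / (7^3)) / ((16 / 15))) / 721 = -1245 / 3956848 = -0.00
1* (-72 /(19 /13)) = -936 /19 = -49.26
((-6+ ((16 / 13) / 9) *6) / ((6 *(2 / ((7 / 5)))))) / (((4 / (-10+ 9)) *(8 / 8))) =707 / 4680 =0.15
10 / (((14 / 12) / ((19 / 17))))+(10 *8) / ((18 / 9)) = 5900 / 119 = 49.58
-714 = -714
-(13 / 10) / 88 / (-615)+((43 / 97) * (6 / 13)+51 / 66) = 666996193 / 682453200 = 0.98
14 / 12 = 7 / 6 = 1.17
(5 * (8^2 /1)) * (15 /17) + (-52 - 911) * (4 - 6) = 2208.35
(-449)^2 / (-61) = -3304.93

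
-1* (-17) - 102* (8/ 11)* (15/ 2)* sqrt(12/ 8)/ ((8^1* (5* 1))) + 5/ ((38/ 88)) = 543/ 19 - 153* sqrt(6)/ 22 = 11.54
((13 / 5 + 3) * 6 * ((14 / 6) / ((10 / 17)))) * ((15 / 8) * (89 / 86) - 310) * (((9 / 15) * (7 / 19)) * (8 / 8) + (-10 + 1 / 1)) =774962391 / 2150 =360447.62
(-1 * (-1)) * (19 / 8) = 19 / 8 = 2.38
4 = 4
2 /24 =1 /12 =0.08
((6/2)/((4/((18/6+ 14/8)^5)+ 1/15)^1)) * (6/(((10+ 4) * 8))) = 334273365/142102184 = 2.35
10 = 10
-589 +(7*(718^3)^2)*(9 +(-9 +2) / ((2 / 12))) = -31648901837737297933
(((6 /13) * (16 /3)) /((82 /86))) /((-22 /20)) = -13760 /5863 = -2.35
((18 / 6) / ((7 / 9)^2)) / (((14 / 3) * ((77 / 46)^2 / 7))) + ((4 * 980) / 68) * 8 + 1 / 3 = 6877328159 / 14816571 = 464.16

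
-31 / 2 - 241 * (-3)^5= 117095 / 2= 58547.50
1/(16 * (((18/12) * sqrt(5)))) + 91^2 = sqrt(5)/120 + 8281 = 8281.02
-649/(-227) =649/227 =2.86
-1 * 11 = -11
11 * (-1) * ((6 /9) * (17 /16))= -187 /24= -7.79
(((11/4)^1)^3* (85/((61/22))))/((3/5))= 1062.57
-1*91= -91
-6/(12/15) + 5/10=-7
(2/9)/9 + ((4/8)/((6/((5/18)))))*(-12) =-41/162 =-0.25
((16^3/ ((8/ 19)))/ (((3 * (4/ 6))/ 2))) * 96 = 933888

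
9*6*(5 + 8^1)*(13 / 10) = 4563 / 5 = 912.60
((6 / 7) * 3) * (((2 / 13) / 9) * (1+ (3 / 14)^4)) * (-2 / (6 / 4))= -38497 / 655473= -0.06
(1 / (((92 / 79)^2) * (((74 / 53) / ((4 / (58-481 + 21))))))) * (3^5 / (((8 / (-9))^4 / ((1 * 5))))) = -10.23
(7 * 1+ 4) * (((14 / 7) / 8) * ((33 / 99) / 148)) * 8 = 11 / 222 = 0.05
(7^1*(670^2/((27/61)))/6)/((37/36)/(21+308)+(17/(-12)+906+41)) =63062818700/50397867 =1251.30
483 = 483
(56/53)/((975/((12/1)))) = 224/17225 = 0.01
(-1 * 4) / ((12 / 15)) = -5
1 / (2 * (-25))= -1 / 50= -0.02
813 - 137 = 676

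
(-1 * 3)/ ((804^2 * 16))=-1/ 3447552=-0.00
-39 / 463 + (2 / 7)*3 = 2505 / 3241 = 0.77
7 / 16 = 0.44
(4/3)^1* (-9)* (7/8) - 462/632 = -3549/316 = -11.23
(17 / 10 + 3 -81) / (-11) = 763 / 110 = 6.94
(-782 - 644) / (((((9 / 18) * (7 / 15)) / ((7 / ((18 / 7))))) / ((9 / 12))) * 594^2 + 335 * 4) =-24955 / 729122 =-0.03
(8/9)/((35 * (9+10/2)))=4/2205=0.00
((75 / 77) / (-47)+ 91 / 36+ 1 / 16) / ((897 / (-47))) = -1339087 / 9945936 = -0.13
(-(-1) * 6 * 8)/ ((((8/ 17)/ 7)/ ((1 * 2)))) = 1428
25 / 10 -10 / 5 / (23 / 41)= -49 / 46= -1.07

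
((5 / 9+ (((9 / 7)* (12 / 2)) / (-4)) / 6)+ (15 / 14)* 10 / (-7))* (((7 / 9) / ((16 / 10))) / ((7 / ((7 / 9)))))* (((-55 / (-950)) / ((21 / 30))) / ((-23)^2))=-125785 / 11489016672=-0.00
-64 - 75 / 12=-281 / 4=-70.25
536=536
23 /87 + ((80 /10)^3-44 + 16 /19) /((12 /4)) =258769 /1653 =156.55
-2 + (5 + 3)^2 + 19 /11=701 /11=63.73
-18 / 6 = -3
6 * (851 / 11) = 5106 / 11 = 464.18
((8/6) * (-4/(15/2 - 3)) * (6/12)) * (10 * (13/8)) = -260/27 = -9.63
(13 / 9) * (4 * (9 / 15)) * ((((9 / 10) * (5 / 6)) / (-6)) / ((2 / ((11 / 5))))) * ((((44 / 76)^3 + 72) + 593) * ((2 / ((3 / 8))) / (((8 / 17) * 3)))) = -1197.84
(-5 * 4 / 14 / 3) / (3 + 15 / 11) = -55 / 504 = -0.11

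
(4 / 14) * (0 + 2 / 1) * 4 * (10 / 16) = 10 / 7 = 1.43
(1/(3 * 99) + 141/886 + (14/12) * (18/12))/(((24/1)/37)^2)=1377929987/303139584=4.55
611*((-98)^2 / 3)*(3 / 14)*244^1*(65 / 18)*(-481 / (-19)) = 1598761162180 / 171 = 9349480480.58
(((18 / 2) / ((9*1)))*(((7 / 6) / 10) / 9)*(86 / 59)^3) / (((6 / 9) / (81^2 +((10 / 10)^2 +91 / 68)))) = 82797238181 / 209486580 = 395.24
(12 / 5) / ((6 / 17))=34 / 5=6.80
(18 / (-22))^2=81 / 121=0.67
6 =6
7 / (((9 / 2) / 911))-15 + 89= 13420 / 9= 1491.11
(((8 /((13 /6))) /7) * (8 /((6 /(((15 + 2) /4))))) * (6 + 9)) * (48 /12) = 16320 /91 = 179.34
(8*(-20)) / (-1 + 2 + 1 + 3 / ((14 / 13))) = -2240 / 67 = -33.43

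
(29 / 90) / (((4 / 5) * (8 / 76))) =551 / 144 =3.83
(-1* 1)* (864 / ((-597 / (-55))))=-15840 / 199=-79.60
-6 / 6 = -1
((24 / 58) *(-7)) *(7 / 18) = -98 / 87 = -1.13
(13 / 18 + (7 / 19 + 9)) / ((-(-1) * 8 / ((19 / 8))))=3451 / 1152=3.00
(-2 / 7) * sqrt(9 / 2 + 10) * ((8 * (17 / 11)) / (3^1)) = -136 * sqrt(58) / 231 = -4.48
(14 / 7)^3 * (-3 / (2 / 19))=-228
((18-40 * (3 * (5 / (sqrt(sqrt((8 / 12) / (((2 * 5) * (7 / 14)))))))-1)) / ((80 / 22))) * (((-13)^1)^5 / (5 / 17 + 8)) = 11509492.26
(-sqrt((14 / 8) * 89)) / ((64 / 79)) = -79 * sqrt(623) / 128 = -15.40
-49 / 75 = -0.65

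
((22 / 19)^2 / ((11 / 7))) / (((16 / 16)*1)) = 308 / 361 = 0.85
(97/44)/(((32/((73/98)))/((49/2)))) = 7081/5632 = 1.26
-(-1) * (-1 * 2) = -2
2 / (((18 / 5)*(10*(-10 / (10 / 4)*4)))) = -1 / 288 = -0.00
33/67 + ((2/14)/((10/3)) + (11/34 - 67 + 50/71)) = -185213444/2830415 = -65.44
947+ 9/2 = 1903/2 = 951.50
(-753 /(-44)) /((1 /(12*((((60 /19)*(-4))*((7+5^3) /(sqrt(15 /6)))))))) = -1301184*sqrt(10) /19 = -216563.43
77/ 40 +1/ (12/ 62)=851/ 120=7.09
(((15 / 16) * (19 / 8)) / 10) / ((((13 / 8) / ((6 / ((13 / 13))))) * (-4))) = -171 / 832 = -0.21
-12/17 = -0.71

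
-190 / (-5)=38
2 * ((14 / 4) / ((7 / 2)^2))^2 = 8 / 49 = 0.16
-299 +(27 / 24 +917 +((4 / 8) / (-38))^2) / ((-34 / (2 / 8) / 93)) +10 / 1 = -720207367 / 785536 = -916.84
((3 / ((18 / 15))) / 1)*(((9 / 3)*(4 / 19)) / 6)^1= 0.26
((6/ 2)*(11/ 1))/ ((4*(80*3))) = 11/ 320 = 0.03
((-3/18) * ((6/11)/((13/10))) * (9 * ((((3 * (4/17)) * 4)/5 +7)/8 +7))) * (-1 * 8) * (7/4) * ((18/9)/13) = 340389/31603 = 10.77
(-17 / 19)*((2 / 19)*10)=-0.94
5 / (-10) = -1 / 2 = -0.50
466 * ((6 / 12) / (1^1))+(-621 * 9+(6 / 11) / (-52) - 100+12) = -1556987 / 286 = -5444.01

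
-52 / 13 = -4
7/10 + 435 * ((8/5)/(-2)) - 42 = -3893/10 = -389.30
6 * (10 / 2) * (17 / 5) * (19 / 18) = 323 / 3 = 107.67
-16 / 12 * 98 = -392 / 3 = -130.67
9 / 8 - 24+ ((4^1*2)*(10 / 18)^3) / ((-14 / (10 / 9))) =-8444641 / 367416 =-22.98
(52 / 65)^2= 16 / 25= 0.64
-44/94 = -22/47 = -0.47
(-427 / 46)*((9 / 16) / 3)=-1281 / 736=-1.74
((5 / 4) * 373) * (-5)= -2331.25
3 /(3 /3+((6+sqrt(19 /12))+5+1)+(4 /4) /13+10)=140400 /1076789 - 1014*sqrt(57) /1076789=0.12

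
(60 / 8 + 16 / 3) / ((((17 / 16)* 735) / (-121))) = -10648 / 5355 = -1.99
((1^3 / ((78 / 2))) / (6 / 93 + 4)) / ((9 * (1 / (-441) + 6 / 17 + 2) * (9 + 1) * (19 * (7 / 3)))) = 0.00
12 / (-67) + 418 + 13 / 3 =84853 / 201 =422.15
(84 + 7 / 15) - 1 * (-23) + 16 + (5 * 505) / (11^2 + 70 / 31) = 8250617 / 57315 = 143.95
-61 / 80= -0.76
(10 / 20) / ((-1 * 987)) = -1 / 1974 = -0.00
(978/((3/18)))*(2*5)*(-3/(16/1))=-11002.50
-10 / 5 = -2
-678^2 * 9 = -4137156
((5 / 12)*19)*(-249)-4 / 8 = -7887 / 4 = -1971.75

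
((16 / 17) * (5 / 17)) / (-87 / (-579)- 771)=-0.00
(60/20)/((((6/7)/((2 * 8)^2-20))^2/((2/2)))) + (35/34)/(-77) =255171209/1122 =227425.32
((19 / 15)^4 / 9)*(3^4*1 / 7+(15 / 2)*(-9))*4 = -7558618 / 118125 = -63.99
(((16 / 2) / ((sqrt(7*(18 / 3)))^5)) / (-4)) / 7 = -sqrt(42) / 259308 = -0.00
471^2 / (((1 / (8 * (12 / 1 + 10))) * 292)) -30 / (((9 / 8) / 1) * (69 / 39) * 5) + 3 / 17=11449414675 / 85629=133709.55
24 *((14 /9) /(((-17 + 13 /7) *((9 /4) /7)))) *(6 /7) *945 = -329280 /53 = -6212.83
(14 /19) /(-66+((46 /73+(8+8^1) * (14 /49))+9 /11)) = -78694 /6405831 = -0.01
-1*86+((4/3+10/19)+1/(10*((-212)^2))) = -2155514183/25618080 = -84.14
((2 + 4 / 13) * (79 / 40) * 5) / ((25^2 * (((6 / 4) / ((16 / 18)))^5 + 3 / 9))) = 186384384 / 71654857625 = 0.00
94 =94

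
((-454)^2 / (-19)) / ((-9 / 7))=1442812 / 171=8437.50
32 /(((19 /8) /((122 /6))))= 15616 /57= 273.96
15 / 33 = 5 / 11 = 0.45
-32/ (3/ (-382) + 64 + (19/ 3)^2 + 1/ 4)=-220032/ 717533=-0.31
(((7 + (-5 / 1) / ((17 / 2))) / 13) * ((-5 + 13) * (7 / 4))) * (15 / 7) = 3270 / 221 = 14.80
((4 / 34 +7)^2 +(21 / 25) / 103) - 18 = 24311494 / 744175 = 32.67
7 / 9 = 0.78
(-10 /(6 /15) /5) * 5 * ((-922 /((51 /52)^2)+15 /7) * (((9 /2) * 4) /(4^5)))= 435315025 /1035776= 420.28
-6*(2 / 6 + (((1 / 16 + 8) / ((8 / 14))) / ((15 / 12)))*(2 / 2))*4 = -2789 / 10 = -278.90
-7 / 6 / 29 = -7 / 174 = -0.04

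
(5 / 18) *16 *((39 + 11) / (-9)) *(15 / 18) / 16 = -625 / 486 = -1.29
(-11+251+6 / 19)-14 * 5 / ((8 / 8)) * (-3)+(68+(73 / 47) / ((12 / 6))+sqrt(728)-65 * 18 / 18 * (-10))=2 * sqrt(182)+2087999 / 1786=1196.07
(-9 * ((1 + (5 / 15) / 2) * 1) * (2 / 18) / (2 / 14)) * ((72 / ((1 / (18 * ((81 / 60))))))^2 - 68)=-24998429.31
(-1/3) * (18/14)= -3/7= -0.43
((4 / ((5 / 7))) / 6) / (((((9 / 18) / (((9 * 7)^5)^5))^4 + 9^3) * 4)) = 16036947876072642781083972019898162804759429591258330525793689570069216188036709799035387675687473525515899180377317157894183405679064189357262005403278951736052731423012196985941352 / 50104007149958385374615209725024688648584103594402812657015427271059108290337549043557704066755006571861816439264560891877970154600161974463331436881387239209639033745896678297505338325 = 0.00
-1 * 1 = -1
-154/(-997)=154/997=0.15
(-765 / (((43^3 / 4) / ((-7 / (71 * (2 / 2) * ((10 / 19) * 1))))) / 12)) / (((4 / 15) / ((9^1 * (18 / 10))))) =29668842 / 5644997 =5.26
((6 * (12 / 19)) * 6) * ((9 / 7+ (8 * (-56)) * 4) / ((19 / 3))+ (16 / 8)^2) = -16015536 / 2527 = -6337.77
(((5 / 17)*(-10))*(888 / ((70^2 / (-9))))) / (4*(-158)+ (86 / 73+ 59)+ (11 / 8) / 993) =-2317328352 / 276227455637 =-0.01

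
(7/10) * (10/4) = 1.75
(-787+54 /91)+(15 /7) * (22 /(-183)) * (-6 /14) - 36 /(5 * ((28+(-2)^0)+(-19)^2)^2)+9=-49080524739 /63142625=-777.30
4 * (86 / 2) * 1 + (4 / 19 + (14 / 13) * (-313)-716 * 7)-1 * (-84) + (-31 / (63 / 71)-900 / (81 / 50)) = -88438741 / 15561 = -5683.36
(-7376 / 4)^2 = 3400336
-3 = -3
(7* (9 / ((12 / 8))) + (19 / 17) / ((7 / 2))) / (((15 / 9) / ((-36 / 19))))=-543888 / 11305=-48.11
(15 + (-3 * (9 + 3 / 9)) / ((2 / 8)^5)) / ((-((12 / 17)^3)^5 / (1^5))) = 82028457387116791180001 / 15407021574586368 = 5324095.70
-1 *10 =-10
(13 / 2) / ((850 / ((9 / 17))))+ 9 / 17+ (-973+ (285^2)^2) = 190667739958217 / 28900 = 6597499652.53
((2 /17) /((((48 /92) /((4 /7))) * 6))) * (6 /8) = 23 /1428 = 0.02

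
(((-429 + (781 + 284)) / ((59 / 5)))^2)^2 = 102260633760000 / 12117361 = 8439183.56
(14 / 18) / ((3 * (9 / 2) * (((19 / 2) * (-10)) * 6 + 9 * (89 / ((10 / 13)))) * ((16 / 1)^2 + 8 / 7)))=0.00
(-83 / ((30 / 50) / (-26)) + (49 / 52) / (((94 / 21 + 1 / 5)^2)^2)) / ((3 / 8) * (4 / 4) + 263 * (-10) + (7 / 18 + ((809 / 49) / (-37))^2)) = -643128644737573918227570 / 470104191264703904469509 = -1.37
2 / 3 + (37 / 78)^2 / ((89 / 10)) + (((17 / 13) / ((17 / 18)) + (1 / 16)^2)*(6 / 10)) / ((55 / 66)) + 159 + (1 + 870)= 446909029457 / 433180800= 1031.69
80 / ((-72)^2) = 5 / 324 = 0.02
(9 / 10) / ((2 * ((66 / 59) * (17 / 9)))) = 1593 / 7480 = 0.21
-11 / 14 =-0.79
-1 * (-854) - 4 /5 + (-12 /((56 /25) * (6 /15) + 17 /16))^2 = 68332764474 /76714445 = 890.74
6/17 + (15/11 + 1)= 508/187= 2.72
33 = 33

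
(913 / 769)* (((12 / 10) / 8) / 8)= 2739 / 123040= 0.02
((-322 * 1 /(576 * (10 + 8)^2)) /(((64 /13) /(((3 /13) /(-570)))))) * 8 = 161 /141834240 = 0.00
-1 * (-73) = 73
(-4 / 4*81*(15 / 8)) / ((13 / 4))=-1215 / 26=-46.73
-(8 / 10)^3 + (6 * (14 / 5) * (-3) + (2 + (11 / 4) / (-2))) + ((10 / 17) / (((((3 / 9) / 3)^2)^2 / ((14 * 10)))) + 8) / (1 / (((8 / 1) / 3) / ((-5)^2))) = 57584.45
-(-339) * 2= 678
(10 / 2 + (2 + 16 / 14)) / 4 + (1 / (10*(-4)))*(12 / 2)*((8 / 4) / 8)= 1119 / 560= 2.00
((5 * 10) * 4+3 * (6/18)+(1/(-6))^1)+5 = 1235/6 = 205.83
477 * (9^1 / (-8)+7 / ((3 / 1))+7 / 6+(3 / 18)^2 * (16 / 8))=9275 / 8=1159.38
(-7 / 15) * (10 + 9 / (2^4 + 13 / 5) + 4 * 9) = -10087 / 465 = -21.69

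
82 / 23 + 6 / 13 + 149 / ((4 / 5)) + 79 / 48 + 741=13389305 / 14352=932.92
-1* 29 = -29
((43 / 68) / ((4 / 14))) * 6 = 903 / 68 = 13.28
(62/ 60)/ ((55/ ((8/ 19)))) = 124/ 15675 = 0.01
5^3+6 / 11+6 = 1447 / 11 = 131.55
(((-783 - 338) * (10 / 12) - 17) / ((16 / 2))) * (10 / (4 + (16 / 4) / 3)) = -28535 / 128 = -222.93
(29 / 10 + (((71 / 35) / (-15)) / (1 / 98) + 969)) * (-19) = -2732143 / 150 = -18214.29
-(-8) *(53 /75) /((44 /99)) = 318 /25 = 12.72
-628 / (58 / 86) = -27004 / 29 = -931.17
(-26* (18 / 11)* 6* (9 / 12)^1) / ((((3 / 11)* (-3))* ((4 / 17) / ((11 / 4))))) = 2734.88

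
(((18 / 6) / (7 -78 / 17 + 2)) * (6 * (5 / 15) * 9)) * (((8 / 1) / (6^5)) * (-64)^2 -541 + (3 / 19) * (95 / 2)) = -4372961 / 675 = -6478.46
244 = 244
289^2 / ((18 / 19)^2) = 30151081 / 324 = 93058.89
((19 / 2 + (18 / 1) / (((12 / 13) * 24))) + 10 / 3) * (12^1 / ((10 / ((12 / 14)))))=393 / 28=14.04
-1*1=-1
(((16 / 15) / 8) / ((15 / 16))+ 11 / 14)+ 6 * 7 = 135223 / 3150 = 42.93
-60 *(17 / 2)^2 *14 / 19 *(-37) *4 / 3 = 157581.05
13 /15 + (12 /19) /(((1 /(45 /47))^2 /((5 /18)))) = 1.03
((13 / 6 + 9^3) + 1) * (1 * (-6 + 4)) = -4393 / 3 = -1464.33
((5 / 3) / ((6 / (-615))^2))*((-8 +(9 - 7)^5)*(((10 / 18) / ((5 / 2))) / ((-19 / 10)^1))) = -8405000 / 171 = -49152.05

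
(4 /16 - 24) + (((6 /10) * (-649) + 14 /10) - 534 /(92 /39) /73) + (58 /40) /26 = -362149379 /873080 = -414.80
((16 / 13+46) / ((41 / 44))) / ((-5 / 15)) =-81048 / 533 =-152.06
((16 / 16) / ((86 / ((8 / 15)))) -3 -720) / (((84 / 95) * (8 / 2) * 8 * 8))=-8860289 / 2774016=-3.19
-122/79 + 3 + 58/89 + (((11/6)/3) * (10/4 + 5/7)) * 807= 312485811/196868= 1587.29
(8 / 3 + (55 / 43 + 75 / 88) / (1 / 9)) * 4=248027 / 2838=87.39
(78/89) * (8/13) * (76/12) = 304/89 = 3.42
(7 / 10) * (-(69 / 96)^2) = -3703 / 10240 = -0.36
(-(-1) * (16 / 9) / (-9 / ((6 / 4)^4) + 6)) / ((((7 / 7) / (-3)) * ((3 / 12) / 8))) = -768 / 19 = -40.42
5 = 5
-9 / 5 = -1.80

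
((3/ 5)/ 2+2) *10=23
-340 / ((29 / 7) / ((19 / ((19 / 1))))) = -2380 / 29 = -82.07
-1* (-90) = 90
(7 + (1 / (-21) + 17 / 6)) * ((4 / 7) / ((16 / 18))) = 1233 / 196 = 6.29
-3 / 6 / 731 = -1 / 1462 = -0.00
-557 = -557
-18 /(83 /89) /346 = -801 /14359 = -0.06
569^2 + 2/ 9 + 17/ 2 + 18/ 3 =5827963/ 18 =323775.72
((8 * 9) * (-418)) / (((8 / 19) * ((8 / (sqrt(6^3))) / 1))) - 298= -107217 * sqrt(6) / 2 - 298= -131611.47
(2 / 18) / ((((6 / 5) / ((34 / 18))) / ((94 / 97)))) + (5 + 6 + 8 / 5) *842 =1250367241 / 117855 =10609.37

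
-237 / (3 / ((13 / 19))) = -1027 / 19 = -54.05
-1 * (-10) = 10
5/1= 5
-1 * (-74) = 74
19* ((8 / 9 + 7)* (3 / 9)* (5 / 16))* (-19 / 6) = -128155 / 2592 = -49.44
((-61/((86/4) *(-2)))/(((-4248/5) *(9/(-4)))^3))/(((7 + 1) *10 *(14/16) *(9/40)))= 7625/591357476931102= 0.00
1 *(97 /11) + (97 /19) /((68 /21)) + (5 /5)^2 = 161943 /14212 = 11.39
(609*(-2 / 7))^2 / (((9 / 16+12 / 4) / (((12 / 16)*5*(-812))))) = -491682240 / 19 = -25878012.63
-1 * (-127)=127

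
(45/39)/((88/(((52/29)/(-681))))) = -5/144826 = -0.00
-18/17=-1.06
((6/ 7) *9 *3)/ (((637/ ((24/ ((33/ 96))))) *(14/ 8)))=497664/ 343343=1.45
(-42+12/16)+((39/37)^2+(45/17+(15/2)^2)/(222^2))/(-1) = -15774337/372368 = -42.36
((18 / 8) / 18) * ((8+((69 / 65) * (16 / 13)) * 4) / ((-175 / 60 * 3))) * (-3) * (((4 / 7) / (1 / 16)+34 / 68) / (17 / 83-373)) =-115951 / 7908355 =-0.01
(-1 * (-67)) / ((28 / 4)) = 67 / 7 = 9.57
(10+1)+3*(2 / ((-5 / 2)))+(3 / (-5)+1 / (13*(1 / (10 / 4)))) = 8.19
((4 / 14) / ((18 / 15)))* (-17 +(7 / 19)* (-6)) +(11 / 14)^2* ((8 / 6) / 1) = -3492 / 931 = -3.75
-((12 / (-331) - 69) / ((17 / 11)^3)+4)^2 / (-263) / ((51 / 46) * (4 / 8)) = 52594728874938812 / 35471164013164317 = 1.48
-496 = -496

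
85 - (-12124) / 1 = 12209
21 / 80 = 0.26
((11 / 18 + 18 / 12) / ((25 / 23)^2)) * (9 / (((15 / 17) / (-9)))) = -512601 / 3125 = -164.03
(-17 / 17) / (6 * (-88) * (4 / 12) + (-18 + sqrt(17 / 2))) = sqrt(34) / 75255 + 388 / 75255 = 0.01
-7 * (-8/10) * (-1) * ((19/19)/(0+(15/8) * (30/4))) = -448/1125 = -0.40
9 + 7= 16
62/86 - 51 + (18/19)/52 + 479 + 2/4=4558949/10621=429.24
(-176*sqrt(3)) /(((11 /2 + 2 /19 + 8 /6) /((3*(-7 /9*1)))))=6688*sqrt(3) /113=102.51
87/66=29/22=1.32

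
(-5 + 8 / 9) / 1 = -37 / 9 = -4.11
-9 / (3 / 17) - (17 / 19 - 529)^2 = -100699567 / 361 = -278946.17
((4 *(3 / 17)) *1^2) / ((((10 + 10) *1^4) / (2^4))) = 48 / 85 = 0.56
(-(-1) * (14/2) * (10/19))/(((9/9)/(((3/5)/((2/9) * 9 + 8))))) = 21/95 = 0.22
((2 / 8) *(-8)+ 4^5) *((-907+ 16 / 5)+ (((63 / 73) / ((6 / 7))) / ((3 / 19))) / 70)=-1847181 / 2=-923590.50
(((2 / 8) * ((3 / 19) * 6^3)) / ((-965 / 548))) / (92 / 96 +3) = -2130624 / 1741825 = -1.22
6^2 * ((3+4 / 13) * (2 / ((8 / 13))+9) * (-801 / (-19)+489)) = 191374596 / 247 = 774795.94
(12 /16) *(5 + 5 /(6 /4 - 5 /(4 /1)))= 75 /4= 18.75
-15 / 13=-1.15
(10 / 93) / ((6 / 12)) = 20 / 93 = 0.22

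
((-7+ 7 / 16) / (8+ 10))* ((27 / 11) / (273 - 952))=45 / 34144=0.00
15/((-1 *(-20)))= 3/4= 0.75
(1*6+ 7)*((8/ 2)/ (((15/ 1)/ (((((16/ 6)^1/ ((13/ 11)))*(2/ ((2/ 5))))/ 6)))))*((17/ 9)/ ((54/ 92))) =137632/ 6561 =20.98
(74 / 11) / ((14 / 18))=666 / 77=8.65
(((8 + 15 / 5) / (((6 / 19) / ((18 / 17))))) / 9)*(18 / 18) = 209 / 51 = 4.10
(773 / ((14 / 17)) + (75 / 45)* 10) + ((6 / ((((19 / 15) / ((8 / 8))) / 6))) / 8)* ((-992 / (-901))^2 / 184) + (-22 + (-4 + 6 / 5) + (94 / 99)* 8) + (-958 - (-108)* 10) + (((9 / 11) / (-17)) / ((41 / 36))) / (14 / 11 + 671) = 1060.13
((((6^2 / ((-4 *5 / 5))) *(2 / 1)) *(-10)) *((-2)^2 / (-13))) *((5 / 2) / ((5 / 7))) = -2520 / 13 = -193.85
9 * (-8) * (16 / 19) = -1152 / 19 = -60.63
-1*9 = -9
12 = 12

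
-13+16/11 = -127/11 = -11.55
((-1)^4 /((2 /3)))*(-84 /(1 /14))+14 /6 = -5285 /3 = -1761.67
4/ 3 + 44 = 136/ 3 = 45.33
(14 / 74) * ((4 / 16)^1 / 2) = 7 / 296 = 0.02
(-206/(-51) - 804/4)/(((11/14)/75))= -18800.80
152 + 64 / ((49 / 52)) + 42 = 12834 / 49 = 261.92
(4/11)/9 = 4/99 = 0.04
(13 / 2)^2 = 169 / 4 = 42.25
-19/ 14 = -1.36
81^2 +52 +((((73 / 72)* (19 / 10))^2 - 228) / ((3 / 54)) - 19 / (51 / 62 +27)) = 341151187 / 132480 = 2575.11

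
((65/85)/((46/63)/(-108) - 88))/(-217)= 6318/157783273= 0.00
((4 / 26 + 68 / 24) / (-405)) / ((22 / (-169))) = 3029 / 53460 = 0.06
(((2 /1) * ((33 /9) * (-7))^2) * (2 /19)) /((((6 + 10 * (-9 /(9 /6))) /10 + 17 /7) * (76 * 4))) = -207515 /1351584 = -0.15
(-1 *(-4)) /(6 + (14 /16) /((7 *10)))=320 /481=0.67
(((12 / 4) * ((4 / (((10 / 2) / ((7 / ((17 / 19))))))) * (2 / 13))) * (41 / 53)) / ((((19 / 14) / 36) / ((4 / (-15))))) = -4628736 / 292825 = -15.81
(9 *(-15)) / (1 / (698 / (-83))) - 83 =87341 / 83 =1052.30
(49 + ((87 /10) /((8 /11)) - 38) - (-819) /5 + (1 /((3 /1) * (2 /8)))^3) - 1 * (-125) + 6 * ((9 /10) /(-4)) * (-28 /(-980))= 23745529 /75600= 314.09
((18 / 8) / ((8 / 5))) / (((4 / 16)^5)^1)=1440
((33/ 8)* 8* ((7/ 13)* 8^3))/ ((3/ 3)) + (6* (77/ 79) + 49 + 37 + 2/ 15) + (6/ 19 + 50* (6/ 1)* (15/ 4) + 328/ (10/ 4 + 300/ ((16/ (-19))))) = 170870843797/ 16566537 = 10314.22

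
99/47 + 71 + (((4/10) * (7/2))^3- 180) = -611879/5875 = -104.15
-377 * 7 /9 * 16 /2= -21112 /9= -2345.78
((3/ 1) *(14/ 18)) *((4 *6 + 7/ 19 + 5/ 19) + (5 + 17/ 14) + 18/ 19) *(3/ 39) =5.71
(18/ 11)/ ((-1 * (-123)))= 6/ 451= 0.01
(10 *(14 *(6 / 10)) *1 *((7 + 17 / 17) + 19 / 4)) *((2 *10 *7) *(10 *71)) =106457400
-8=-8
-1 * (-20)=20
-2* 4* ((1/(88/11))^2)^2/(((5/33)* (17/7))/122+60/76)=-267729/108632320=-0.00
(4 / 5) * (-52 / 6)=-104 / 15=-6.93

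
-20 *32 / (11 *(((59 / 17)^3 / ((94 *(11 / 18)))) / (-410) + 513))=-60591046400 / 534240768519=-0.11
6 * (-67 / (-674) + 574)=1160829 / 337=3444.60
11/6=1.83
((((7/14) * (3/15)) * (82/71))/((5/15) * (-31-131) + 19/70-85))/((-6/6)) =574/689481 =0.00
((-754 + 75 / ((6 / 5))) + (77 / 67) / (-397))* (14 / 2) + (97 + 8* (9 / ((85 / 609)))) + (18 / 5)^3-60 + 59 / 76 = -18214915499369 / 4295738500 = -4240.23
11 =11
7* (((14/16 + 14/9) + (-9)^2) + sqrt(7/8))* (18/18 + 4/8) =21* sqrt(14)/8 + 42049/48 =885.84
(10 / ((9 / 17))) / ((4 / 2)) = 85 / 9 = 9.44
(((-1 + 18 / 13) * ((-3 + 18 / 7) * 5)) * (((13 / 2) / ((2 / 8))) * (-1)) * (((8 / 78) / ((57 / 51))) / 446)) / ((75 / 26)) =136 / 88977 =0.00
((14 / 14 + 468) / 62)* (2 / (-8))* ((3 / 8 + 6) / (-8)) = 23919 / 15872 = 1.51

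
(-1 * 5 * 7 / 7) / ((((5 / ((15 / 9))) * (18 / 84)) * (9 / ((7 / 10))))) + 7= 518 / 81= 6.40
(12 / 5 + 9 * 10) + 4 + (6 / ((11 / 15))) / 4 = 10829 / 110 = 98.45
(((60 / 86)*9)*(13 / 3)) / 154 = 585 / 3311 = 0.18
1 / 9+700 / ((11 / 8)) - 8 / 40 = 251956 / 495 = 509.00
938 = 938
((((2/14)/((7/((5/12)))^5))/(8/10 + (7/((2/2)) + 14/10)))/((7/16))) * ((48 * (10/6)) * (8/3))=78125/13808345481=0.00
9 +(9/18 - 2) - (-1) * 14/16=8.38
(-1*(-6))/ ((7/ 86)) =516/ 7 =73.71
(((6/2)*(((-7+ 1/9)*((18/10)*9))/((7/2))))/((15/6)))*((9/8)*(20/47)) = -30132/1645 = -18.32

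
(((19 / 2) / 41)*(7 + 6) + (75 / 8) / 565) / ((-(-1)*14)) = 16037 / 74128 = 0.22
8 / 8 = 1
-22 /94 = -11 /47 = -0.23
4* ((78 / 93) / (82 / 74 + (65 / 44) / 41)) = 6941792 / 2367439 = 2.93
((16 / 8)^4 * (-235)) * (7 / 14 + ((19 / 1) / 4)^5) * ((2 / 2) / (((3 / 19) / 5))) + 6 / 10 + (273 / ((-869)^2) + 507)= -287970016.23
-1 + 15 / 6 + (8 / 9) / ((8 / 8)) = 2.39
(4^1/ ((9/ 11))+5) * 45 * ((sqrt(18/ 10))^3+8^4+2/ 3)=2403 * sqrt(5)/ 5+5469050/ 3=1824091.32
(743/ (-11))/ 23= -743/ 253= -2.94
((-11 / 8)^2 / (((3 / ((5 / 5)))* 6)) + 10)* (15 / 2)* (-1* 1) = -58205 / 768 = -75.79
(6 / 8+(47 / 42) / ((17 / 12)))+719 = 342977 / 476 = 720.54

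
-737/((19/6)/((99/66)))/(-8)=43.64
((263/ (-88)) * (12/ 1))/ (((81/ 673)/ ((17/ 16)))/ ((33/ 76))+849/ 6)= -9026949/ 35681497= -0.25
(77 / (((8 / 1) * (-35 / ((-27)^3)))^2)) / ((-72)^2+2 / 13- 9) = 55401129927 / 753502400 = 73.52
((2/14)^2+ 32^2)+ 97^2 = 511218/49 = 10433.02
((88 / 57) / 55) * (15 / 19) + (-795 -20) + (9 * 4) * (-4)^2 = -86271 / 361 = -238.98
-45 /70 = -9 /14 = -0.64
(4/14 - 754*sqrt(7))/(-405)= 4.92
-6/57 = -2/19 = -0.11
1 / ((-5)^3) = -1 / 125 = -0.01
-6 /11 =-0.55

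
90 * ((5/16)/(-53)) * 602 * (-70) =2370375/106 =22362.03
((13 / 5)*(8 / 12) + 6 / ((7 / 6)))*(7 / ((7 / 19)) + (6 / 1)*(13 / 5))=124906 / 525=237.92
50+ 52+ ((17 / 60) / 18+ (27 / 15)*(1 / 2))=111149 / 1080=102.92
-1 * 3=-3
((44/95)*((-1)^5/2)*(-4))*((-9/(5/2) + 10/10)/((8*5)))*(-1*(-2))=-286/2375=-0.12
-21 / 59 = -0.36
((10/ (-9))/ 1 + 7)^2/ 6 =2809/ 486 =5.78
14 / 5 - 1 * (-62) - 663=-2991 / 5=-598.20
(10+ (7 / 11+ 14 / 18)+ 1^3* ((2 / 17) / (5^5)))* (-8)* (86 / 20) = -10325409056 / 26296875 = -392.65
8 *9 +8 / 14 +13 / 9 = 4663 / 63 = 74.02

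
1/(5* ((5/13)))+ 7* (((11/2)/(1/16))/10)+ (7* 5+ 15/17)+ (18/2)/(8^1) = 337033/3400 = 99.13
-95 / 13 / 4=-95 / 52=-1.83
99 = 99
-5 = -5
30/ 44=15/ 22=0.68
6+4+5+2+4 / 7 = 123 / 7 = 17.57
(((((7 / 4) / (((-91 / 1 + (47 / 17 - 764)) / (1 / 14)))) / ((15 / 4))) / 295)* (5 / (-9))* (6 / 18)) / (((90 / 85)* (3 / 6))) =289 / 6231433680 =0.00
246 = 246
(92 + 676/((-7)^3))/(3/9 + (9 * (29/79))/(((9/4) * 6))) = 7318560/46991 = 155.74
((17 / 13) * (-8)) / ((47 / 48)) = -6528 / 611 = -10.68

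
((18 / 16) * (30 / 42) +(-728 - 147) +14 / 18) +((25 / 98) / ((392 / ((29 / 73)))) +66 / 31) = -681713063987 / 782418672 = -871.29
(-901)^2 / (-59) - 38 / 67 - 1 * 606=-56788427 / 3953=-14365.91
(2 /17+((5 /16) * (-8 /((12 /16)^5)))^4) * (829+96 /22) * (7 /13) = 46853086077830535538 /8476372878831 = 5527492.33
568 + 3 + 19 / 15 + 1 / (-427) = 3665353 / 6405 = 572.26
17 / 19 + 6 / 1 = 131 / 19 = 6.89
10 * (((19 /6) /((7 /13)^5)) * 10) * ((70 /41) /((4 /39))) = 11463671375 /98441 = 116452.20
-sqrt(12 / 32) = -sqrt(6) / 4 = -0.61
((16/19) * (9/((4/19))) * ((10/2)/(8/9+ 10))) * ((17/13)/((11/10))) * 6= 826200/7007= 117.91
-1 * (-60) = 60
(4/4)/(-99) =-1/99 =-0.01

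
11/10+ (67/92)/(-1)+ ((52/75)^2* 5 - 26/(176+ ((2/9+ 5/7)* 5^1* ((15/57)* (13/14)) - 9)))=764286344923/291638263500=2.62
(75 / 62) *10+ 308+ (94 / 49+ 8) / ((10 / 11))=2513998 / 7595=331.01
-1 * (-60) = 60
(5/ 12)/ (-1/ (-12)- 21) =-5/ 251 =-0.02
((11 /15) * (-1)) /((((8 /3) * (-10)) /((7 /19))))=77 /7600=0.01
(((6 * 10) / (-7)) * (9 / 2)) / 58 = -0.67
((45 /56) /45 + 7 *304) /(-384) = -39723 /7168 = -5.54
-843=-843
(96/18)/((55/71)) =1136/165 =6.88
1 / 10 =0.10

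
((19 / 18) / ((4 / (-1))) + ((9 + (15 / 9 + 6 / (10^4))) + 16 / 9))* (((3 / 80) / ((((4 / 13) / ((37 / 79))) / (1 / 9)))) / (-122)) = -32957639 / 52045200000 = -0.00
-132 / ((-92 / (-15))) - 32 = -1231 / 23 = -53.52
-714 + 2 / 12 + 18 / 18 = -4277 / 6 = -712.83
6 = 6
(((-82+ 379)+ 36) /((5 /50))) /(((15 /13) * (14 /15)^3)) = 4870125 /1372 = 3549.65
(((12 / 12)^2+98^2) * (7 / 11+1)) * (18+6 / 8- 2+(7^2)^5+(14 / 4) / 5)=97674297633081 / 22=4439740801503.68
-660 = -660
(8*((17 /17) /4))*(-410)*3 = -2460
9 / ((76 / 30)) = 135 / 38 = 3.55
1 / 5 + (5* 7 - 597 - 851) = -7064 / 5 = -1412.80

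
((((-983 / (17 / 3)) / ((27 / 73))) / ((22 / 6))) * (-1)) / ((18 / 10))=358795 / 5049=71.06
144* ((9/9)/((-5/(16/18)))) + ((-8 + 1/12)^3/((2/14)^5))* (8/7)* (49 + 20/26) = -474318623.04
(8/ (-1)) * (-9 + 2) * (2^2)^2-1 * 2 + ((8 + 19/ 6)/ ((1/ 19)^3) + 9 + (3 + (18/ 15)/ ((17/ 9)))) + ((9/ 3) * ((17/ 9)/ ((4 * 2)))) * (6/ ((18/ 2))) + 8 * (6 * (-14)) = 235091459/ 3060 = 76827.27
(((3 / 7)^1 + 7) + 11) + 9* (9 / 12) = 705 / 28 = 25.18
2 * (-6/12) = -1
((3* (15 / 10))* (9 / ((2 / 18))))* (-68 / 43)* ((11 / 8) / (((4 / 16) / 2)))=-272646 / 43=-6340.60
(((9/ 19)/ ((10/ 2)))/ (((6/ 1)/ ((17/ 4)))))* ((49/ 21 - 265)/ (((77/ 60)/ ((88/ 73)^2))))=-14146176/ 708757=-19.96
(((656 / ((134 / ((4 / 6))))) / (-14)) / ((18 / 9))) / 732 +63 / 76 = 16218187 / 19568556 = 0.83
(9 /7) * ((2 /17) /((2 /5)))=45 /119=0.38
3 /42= 1 /14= 0.07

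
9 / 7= 1.29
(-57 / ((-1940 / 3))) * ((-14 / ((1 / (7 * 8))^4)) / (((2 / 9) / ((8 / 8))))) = -26486756352 / 485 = -54611868.77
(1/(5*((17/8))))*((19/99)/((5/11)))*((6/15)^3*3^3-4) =-43168/478125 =-0.09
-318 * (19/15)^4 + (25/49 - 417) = -1021272274/826875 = -1235.10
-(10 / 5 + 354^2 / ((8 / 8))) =-125318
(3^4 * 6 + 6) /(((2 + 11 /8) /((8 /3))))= 10496 /27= 388.74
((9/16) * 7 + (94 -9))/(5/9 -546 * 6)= -12807/471664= -0.03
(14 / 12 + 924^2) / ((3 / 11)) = 56349293 / 18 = 3130516.28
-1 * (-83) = 83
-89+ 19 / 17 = -1494 / 17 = -87.88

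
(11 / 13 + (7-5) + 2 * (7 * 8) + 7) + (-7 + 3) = 1532 / 13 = 117.85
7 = 7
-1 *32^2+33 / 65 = -66527 / 65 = -1023.49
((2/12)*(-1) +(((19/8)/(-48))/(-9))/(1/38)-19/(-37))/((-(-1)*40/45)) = 35533/56832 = 0.63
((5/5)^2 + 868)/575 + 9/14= 17341/8050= 2.15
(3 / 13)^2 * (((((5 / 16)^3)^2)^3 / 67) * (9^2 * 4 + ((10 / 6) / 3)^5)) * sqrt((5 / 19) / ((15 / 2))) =72994235992431640625 * sqrt(114) / 19997057185208572031416890556416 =0.00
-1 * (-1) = 1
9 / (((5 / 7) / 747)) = 47061 / 5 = 9412.20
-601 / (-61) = 9.85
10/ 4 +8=21/ 2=10.50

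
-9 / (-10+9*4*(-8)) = 9 / 298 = 0.03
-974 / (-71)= 974 / 71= 13.72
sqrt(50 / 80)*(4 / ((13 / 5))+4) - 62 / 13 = -62 / 13+18*sqrt(10) / 13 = -0.39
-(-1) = 1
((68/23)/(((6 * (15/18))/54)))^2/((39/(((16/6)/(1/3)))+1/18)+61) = 970818048/62779075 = 15.46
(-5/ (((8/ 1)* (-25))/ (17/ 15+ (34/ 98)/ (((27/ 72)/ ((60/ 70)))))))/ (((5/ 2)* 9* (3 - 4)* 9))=-9911/ 41674500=-0.00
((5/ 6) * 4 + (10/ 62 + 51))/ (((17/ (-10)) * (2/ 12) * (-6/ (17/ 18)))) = 25340/ 837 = 30.27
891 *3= 2673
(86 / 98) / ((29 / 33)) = 1.00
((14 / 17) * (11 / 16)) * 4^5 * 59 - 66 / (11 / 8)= 580688 / 17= 34158.12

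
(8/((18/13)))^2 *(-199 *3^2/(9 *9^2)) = -538096/6561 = -82.01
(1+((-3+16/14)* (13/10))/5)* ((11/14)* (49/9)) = 1991/900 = 2.21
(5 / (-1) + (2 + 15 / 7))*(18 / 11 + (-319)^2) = -6716334 / 77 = -87225.12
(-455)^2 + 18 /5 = 1035143 /5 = 207028.60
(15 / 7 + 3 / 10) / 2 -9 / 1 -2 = -9.78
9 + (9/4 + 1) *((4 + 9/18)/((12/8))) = 75/4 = 18.75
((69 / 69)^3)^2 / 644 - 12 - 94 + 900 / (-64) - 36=-402013 / 2576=-156.06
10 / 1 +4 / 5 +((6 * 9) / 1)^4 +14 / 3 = 127546072 / 15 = 8503071.47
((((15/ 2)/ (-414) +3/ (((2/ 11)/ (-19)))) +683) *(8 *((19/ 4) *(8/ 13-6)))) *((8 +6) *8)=-7595246960/ 897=-8467387.92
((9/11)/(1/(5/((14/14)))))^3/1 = 91125/1331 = 68.46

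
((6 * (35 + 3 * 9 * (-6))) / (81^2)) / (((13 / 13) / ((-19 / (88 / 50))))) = 60325 / 48114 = 1.25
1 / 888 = 0.00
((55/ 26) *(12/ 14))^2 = 27225/ 8281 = 3.29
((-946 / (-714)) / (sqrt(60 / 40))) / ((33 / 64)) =2752*sqrt(6) / 3213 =2.10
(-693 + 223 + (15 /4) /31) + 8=-57273 /124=-461.88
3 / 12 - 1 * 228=-911 / 4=-227.75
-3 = -3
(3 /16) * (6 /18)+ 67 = 1073 /16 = 67.06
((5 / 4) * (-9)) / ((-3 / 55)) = 825 / 4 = 206.25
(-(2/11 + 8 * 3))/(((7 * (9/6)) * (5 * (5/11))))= -76/75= -1.01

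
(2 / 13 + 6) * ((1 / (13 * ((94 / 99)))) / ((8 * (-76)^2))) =495 / 45878768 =0.00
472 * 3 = 1416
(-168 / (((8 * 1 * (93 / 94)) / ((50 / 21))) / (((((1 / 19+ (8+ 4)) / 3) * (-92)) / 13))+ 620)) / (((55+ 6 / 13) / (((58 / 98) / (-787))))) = 111991167600 / 30475370898553903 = 0.00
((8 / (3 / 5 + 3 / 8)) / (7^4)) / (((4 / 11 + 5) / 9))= 10560 / 1841567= 0.01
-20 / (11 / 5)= -100 / 11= -9.09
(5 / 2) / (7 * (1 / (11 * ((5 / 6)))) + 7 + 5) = 275 / 1404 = 0.20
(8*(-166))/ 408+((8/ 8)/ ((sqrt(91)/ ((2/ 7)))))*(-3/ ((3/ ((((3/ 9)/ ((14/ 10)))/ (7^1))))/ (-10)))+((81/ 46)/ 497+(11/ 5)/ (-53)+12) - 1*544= -535.28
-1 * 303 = -303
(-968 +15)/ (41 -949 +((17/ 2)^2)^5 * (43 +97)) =-243968/ 70559786283267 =-0.00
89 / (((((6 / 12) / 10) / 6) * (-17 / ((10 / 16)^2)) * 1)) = -33375 / 136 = -245.40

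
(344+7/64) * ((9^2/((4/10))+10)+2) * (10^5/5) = 5904916875/4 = 1476229218.75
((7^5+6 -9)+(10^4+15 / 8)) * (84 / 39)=57735.73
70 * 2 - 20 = 120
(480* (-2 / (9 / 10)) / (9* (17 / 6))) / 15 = -1280 / 459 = -2.79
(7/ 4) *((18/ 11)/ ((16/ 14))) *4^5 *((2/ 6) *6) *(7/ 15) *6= 790272/ 55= 14368.58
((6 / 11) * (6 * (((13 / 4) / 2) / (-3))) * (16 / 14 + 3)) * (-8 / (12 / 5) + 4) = -377 / 77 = -4.90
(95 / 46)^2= 9025 / 2116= 4.27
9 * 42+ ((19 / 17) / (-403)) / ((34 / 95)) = 88047247 / 232934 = 377.99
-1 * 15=-15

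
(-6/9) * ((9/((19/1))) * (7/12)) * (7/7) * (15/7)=-15/38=-0.39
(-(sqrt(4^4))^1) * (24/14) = -27.43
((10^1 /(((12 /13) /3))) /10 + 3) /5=5 /4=1.25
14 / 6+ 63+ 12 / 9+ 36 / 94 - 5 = 8749 / 141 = 62.05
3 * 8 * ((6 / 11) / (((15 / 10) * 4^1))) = 2.18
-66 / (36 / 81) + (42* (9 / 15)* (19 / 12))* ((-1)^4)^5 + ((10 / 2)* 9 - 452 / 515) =-33206 / 515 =-64.48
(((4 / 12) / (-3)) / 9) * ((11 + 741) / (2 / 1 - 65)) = 752 / 5103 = 0.15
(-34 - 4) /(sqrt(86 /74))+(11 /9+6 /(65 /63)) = 4117 /585 - 38 * sqrt(1591) /43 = -28.21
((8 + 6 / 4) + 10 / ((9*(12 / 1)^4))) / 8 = 886469 / 746496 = 1.19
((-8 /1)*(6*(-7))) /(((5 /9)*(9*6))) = 56 /5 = 11.20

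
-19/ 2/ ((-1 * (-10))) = -19/ 20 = -0.95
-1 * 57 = -57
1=1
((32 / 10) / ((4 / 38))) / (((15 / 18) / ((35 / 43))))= 6384 / 215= 29.69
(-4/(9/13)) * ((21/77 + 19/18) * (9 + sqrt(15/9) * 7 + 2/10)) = -314548/4455 - 47866 * sqrt(15)/2673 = -139.96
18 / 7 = 2.57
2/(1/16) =32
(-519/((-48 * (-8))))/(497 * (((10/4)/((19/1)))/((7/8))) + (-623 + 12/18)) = 9861/3995264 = 0.00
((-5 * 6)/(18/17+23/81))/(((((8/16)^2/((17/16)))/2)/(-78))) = 27388530/1849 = 14812.62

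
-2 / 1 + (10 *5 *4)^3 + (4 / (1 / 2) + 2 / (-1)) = 8000004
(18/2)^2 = 81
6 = 6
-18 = -18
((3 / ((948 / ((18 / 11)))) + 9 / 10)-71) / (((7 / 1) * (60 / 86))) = -14.35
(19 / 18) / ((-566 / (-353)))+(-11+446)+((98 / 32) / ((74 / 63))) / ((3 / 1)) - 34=1213880983 / 3015648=402.53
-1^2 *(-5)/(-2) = -5/2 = -2.50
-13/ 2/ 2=-13/ 4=-3.25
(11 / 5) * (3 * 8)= 264 / 5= 52.80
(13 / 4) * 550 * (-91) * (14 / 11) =-207025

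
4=4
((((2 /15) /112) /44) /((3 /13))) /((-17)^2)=13 /32044320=0.00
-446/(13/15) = -6690/13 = -514.62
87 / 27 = 29 / 9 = 3.22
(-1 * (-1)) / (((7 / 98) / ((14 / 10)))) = 98 / 5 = 19.60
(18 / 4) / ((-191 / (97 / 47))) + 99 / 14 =441306 / 62839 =7.02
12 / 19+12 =240 / 19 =12.63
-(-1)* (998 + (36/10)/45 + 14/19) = 474438/475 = 998.82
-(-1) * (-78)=-78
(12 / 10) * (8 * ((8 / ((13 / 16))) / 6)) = 15.75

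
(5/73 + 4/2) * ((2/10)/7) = 151/2555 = 0.06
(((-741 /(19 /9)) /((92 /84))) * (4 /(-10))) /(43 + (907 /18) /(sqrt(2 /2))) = 265356 /193315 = 1.37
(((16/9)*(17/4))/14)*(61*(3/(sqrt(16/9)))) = 1037/14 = 74.07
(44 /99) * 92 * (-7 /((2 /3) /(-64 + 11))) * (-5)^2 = 1706600 /3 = 568866.67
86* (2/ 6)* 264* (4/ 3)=30272/ 3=10090.67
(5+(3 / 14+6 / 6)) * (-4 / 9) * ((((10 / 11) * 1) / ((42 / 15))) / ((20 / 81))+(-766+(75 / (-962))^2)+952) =-64516992607 / 124703579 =-517.36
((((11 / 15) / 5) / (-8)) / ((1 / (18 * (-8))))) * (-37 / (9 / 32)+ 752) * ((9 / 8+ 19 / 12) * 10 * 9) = 399256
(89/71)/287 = 89/20377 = 0.00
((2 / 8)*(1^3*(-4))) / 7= -1 / 7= -0.14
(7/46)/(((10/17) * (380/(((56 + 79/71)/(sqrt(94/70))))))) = 96509 * sqrt(1645)/116661520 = 0.03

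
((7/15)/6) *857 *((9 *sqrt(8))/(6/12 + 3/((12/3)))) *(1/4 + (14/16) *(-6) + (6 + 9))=47992 *sqrt(2)/5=13574.19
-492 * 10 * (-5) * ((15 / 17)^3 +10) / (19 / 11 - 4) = -568314120 / 4913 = -115675.58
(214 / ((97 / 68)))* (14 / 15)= 203728 / 1455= 140.02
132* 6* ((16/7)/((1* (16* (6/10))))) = 1320/7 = 188.57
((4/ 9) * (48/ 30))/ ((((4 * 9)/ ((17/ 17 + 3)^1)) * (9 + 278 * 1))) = 32/ 116235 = 0.00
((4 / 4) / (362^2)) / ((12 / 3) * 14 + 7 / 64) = 16 / 117644751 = 0.00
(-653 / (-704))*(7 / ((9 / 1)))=4571 / 6336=0.72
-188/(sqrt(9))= -188/3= -62.67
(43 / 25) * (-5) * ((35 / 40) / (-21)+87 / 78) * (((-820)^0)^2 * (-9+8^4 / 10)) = -5770643 / 1560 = -3699.13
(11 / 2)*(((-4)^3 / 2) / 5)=-176 / 5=-35.20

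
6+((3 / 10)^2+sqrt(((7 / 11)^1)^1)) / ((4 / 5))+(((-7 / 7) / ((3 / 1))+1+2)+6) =5 * sqrt(77) / 44+3547 / 240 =15.78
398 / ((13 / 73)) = 29054 / 13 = 2234.92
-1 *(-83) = 83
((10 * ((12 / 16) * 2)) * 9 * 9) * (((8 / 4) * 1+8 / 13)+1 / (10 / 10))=57105 / 13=4392.69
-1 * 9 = -9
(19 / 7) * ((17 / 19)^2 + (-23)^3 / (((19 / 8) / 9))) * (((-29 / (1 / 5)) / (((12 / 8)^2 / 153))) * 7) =164111486620 / 19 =8637446664.21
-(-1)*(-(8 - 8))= 0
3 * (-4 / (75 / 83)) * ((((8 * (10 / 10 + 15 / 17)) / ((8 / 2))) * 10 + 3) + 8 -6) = -9628 / 17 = -566.35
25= 25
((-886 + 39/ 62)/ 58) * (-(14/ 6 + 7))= 384251/ 2697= 142.47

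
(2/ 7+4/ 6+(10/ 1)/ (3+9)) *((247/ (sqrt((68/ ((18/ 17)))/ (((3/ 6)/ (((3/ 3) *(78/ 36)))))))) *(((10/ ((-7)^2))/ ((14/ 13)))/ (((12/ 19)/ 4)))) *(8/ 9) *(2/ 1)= 2346500 *sqrt(78)/ 367353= 56.41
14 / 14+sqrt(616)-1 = 24.82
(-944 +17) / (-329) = 927 / 329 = 2.82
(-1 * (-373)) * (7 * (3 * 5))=39165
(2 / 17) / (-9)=-2 / 153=-0.01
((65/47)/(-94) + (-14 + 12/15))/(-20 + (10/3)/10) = 875739/1303310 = 0.67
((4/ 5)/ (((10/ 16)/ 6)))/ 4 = 48/ 25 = 1.92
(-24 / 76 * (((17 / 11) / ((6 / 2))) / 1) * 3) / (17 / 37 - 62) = 1258 / 158631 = 0.01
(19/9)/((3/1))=19/27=0.70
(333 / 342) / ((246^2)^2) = 37 / 139163077728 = 0.00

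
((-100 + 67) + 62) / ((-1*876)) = -29 / 876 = -0.03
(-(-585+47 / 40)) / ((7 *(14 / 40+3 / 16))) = 46706 / 301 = 155.17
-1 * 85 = -85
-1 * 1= -1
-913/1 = -913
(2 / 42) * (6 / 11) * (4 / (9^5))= 8 / 4546773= 0.00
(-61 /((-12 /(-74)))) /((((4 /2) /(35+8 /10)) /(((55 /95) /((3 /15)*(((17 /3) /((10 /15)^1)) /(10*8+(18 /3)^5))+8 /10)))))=-1586923784 /325755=-4871.53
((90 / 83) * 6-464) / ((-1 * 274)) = 18986 / 11371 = 1.67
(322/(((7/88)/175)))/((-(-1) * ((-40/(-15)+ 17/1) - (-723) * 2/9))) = 2125200/541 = 3928.28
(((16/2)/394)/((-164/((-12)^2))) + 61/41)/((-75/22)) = -261206/605775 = -0.43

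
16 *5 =80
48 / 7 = 6.86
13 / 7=1.86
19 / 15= 1.27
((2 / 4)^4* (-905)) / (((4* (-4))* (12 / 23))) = 20815 / 3072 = 6.78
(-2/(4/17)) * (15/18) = -85/12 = -7.08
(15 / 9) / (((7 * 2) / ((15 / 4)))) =25 / 56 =0.45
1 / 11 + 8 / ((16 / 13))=145 / 22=6.59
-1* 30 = -30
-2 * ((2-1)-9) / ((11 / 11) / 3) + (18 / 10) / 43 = 10329 / 215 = 48.04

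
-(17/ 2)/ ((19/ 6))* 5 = -13.42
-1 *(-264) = 264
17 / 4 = 4.25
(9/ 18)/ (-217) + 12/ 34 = 2587/ 7378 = 0.35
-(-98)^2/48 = -2401/12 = -200.08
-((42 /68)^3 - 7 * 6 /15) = 503951 /196520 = 2.56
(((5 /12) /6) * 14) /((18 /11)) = 385 /648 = 0.59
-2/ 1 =-2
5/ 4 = 1.25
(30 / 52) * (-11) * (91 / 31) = -1155 / 62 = -18.63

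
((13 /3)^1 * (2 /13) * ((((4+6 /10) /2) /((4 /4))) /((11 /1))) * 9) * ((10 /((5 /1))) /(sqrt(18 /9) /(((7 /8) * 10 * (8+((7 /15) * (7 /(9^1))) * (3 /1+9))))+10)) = 5680374 /22639133 - 26271 * sqrt(2) /113195665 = 0.25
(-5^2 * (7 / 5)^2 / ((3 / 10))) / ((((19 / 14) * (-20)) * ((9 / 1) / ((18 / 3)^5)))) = 98784 / 19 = 5199.16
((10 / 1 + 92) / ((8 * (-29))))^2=2601 / 13456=0.19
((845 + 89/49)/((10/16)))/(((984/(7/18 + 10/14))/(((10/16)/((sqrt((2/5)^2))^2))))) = 5.93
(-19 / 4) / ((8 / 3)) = -57 / 32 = -1.78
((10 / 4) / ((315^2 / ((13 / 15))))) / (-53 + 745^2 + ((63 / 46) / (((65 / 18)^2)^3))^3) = 0.00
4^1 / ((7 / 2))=1.14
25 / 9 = 2.78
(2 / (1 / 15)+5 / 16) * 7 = 3395 / 16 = 212.19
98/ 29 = 3.38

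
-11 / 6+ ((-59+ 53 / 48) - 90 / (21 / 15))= -124.01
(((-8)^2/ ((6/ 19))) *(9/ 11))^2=3326976/ 121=27495.67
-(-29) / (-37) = -29 / 37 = -0.78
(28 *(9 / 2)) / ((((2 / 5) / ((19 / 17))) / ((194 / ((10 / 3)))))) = 348327 / 17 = 20489.82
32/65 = 0.49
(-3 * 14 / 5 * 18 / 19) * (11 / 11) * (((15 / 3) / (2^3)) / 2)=-189 / 76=-2.49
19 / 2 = 9.50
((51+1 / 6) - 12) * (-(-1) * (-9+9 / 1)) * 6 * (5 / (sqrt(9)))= 0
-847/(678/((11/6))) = -9317/4068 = -2.29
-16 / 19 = -0.84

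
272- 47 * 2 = 178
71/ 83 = 0.86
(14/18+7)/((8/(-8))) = -70/9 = -7.78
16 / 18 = 8 / 9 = 0.89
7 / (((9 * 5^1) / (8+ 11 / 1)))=133 / 45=2.96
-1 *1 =-1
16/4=4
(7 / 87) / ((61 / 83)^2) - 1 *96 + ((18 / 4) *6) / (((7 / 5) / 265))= 11364126442 / 2266089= 5014.86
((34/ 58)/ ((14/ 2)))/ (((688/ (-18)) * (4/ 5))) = -765/ 279328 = -0.00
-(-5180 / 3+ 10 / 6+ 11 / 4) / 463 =6889 / 1852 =3.72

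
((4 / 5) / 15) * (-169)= -676 / 75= -9.01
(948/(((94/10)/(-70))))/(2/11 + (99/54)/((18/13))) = -394178400/84083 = -4687.97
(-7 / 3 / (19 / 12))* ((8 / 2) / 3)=-112 / 57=-1.96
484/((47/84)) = 40656/47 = 865.02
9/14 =0.64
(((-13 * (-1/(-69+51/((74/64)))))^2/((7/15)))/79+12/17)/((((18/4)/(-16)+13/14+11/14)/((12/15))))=242684771456/609465399705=0.40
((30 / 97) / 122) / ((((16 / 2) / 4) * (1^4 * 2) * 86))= 15 / 2035448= 0.00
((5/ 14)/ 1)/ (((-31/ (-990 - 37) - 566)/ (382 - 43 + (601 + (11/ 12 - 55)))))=-54590185/ 97650168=-0.56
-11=-11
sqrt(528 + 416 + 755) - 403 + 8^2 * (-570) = -36883 + sqrt(1699) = -36841.78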